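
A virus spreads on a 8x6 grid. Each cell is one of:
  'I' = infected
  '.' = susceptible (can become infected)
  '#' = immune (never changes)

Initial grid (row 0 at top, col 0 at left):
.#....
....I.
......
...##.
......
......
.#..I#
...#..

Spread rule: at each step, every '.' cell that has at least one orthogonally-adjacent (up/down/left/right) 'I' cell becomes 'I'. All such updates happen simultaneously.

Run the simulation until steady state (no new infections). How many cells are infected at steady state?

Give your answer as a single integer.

Step 0 (initial): 2 infected
Step 1: +7 new -> 9 infected
Step 2: +10 new -> 19 infected
Step 3: +8 new -> 27 infected
Step 4: +6 new -> 33 infected
Step 5: +6 new -> 39 infected
Step 6: +3 new -> 42 infected
Step 7: +0 new -> 42 infected

Answer: 42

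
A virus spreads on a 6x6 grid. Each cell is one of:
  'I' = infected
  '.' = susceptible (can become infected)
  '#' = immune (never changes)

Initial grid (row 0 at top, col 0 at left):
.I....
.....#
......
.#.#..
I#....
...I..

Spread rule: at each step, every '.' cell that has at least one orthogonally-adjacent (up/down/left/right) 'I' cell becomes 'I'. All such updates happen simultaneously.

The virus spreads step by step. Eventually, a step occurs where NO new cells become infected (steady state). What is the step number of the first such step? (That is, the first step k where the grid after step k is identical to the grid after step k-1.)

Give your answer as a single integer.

Answer: 6

Derivation:
Step 0 (initial): 3 infected
Step 1: +8 new -> 11 infected
Step 2: +9 new -> 20 infected
Step 3: +6 new -> 26 infected
Step 4: +5 new -> 31 infected
Step 5: +1 new -> 32 infected
Step 6: +0 new -> 32 infected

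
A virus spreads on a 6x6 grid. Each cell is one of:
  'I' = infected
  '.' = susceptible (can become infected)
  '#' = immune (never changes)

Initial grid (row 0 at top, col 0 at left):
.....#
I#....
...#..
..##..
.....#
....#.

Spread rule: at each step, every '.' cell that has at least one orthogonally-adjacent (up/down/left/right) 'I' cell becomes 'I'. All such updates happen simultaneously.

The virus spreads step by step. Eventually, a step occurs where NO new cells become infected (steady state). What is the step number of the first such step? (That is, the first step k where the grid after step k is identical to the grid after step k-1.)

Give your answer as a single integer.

Step 0 (initial): 1 infected
Step 1: +2 new -> 3 infected
Step 2: +3 new -> 6 infected
Step 3: +4 new -> 10 infected
Step 4: +4 new -> 14 infected
Step 5: +4 new -> 18 infected
Step 6: +3 new -> 21 infected
Step 7: +4 new -> 25 infected
Step 8: +2 new -> 27 infected
Step 9: +1 new -> 28 infected
Step 10: +0 new -> 28 infected

Answer: 10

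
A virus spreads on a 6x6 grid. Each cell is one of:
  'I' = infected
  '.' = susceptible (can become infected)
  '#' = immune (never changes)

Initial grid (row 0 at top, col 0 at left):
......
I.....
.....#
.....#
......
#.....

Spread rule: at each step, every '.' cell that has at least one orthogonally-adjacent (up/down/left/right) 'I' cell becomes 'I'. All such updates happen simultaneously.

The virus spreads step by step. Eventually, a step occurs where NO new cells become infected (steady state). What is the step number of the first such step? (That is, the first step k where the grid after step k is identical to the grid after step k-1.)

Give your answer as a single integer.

Answer: 10

Derivation:
Step 0 (initial): 1 infected
Step 1: +3 new -> 4 infected
Step 2: +4 new -> 8 infected
Step 3: +5 new -> 13 infected
Step 4: +5 new -> 18 infected
Step 5: +6 new -> 24 infected
Step 6: +4 new -> 28 infected
Step 7: +2 new -> 30 infected
Step 8: +2 new -> 32 infected
Step 9: +1 new -> 33 infected
Step 10: +0 new -> 33 infected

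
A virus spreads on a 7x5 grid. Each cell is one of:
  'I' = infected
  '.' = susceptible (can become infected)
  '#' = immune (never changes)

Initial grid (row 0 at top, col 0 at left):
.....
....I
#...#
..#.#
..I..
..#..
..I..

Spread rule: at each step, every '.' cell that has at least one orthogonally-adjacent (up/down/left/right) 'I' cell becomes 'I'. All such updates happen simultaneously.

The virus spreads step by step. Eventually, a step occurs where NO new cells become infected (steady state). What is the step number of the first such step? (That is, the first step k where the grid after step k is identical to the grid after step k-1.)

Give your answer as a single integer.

Step 0 (initial): 3 infected
Step 1: +6 new -> 9 infected
Step 2: +11 new -> 20 infected
Step 3: +7 new -> 27 infected
Step 4: +2 new -> 29 infected
Step 5: +1 new -> 30 infected
Step 6: +0 new -> 30 infected

Answer: 6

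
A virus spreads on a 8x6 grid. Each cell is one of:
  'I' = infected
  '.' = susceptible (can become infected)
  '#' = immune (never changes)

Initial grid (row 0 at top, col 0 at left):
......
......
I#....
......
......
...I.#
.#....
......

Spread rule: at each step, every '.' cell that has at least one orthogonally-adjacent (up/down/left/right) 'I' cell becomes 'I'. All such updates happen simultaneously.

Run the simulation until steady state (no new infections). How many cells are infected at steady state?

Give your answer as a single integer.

Step 0 (initial): 2 infected
Step 1: +6 new -> 8 infected
Step 2: +11 new -> 19 infected
Step 3: +11 new -> 30 infected
Step 4: +8 new -> 38 infected
Step 5: +4 new -> 42 infected
Step 6: +2 new -> 44 infected
Step 7: +1 new -> 45 infected
Step 8: +0 new -> 45 infected

Answer: 45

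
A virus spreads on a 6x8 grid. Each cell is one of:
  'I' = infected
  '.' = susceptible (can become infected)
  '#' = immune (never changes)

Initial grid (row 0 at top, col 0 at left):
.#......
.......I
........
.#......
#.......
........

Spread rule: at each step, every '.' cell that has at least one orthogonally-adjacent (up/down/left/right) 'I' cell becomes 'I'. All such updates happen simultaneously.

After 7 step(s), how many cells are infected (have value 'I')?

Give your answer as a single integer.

Answer: 36

Derivation:
Step 0 (initial): 1 infected
Step 1: +3 new -> 4 infected
Step 2: +4 new -> 8 infected
Step 3: +5 new -> 13 infected
Step 4: +6 new -> 19 infected
Step 5: +6 new -> 25 infected
Step 6: +6 new -> 31 infected
Step 7: +5 new -> 36 infected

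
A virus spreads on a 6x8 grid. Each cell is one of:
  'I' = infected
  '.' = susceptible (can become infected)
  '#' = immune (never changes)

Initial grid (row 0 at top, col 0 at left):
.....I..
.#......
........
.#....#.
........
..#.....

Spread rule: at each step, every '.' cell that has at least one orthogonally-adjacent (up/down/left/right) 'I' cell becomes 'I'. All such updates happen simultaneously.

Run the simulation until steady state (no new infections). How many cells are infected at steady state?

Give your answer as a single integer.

Step 0 (initial): 1 infected
Step 1: +3 new -> 4 infected
Step 2: +5 new -> 9 infected
Step 3: +6 new -> 15 infected
Step 4: +6 new -> 21 infected
Step 5: +7 new -> 28 infected
Step 6: +7 new -> 35 infected
Step 7: +4 new -> 39 infected
Step 8: +2 new -> 41 infected
Step 9: +2 new -> 43 infected
Step 10: +1 new -> 44 infected
Step 11: +0 new -> 44 infected

Answer: 44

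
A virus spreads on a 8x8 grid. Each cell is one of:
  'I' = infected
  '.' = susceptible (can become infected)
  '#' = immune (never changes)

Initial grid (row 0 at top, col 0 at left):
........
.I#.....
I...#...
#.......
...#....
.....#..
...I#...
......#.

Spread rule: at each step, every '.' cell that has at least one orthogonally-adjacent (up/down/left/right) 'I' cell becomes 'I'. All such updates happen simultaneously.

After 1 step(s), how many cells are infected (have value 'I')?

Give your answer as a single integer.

Step 0 (initial): 3 infected
Step 1: +6 new -> 9 infected

Answer: 9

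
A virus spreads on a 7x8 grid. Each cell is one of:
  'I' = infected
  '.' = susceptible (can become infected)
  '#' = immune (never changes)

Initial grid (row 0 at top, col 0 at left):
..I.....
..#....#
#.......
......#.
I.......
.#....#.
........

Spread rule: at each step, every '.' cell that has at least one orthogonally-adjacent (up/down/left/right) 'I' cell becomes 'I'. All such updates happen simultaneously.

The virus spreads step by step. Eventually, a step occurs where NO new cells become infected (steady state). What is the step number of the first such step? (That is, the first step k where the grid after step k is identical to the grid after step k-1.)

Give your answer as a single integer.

Answer: 10

Derivation:
Step 0 (initial): 2 infected
Step 1: +5 new -> 7 infected
Step 2: +7 new -> 14 infected
Step 3: +9 new -> 23 infected
Step 4: +8 new -> 31 infected
Step 5: +7 new -> 38 infected
Step 6: +5 new -> 43 infected
Step 7: +3 new -> 46 infected
Step 8: +3 new -> 49 infected
Step 9: +1 new -> 50 infected
Step 10: +0 new -> 50 infected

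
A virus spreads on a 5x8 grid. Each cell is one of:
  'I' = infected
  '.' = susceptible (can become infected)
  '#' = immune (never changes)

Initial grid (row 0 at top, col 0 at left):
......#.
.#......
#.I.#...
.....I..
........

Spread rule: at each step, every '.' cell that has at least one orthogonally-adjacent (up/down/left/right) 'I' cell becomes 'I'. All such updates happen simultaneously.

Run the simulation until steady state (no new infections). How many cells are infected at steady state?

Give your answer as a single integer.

Step 0 (initial): 2 infected
Step 1: +8 new -> 10 infected
Step 2: +10 new -> 20 infected
Step 3: +10 new -> 30 infected
Step 4: +4 new -> 34 infected
Step 5: +2 new -> 36 infected
Step 6: +0 new -> 36 infected

Answer: 36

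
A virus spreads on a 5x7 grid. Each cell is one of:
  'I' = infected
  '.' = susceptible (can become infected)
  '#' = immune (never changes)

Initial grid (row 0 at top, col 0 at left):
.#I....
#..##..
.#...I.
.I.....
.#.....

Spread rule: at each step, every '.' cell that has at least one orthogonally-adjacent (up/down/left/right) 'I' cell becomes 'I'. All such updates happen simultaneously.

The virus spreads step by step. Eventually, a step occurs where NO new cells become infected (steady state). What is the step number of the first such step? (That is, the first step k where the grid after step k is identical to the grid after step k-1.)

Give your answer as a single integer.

Step 0 (initial): 3 infected
Step 1: +8 new -> 11 infected
Step 2: +13 new -> 24 infected
Step 3: +4 new -> 28 infected
Step 4: +0 new -> 28 infected

Answer: 4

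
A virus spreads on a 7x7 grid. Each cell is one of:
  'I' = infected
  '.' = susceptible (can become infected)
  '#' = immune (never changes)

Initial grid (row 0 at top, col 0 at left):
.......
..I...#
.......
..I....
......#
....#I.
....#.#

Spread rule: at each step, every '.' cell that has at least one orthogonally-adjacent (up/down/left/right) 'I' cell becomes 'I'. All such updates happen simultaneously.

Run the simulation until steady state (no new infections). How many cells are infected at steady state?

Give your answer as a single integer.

Answer: 44

Derivation:
Step 0 (initial): 3 infected
Step 1: +10 new -> 13 infected
Step 2: +13 new -> 26 infected
Step 3: +11 new -> 37 infected
Step 4: +5 new -> 42 infected
Step 5: +2 new -> 44 infected
Step 6: +0 new -> 44 infected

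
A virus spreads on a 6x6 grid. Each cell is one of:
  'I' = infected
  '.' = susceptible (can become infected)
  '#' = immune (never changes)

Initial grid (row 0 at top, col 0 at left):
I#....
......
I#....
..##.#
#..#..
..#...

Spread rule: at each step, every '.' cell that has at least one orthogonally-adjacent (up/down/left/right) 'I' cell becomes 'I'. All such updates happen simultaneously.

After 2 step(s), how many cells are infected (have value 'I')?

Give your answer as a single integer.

Answer: 6

Derivation:
Step 0 (initial): 2 infected
Step 1: +2 new -> 4 infected
Step 2: +2 new -> 6 infected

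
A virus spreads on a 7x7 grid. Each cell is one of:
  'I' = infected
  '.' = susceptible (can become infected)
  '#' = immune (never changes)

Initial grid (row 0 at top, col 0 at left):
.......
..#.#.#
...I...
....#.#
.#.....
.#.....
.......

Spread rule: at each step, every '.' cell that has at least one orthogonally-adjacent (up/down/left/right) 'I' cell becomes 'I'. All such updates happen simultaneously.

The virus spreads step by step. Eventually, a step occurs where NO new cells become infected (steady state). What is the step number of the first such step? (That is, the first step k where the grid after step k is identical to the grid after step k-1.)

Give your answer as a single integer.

Step 0 (initial): 1 infected
Step 1: +4 new -> 5 infected
Step 2: +5 new -> 10 infected
Step 3: +11 new -> 21 infected
Step 4: +8 new -> 29 infected
Step 5: +7 new -> 36 infected
Step 6: +4 new -> 40 infected
Step 7: +2 new -> 42 infected
Step 8: +0 new -> 42 infected

Answer: 8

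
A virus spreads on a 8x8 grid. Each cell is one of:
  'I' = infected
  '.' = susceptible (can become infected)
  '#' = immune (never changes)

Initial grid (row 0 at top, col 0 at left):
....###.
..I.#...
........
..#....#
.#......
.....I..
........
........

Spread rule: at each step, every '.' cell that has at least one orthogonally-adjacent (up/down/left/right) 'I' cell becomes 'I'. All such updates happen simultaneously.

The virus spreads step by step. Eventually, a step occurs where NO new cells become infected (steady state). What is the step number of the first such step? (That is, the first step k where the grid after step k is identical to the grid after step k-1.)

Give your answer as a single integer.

Step 0 (initial): 2 infected
Step 1: +8 new -> 10 infected
Step 2: +13 new -> 23 infected
Step 3: +15 new -> 38 infected
Step 4: +8 new -> 46 infected
Step 5: +6 new -> 52 infected
Step 6: +3 new -> 55 infected
Step 7: +2 new -> 57 infected
Step 8: +0 new -> 57 infected

Answer: 8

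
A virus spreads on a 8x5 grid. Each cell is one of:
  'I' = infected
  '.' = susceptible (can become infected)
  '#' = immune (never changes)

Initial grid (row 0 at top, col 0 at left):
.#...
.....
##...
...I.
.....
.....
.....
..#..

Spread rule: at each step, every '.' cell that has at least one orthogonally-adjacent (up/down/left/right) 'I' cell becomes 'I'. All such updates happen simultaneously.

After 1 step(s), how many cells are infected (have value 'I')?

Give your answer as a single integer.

Answer: 5

Derivation:
Step 0 (initial): 1 infected
Step 1: +4 new -> 5 infected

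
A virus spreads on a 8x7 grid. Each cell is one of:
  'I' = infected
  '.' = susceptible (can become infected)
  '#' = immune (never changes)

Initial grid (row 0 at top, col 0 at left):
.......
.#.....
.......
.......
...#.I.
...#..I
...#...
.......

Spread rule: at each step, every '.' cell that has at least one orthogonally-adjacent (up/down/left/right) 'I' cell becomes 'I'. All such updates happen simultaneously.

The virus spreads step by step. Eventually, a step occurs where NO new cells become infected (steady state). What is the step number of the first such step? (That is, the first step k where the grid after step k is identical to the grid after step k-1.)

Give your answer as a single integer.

Answer: 10

Derivation:
Step 0 (initial): 2 infected
Step 1: +5 new -> 7 infected
Step 2: +6 new -> 13 infected
Step 3: +6 new -> 19 infected
Step 4: +6 new -> 25 infected
Step 5: +7 new -> 32 infected
Step 6: +7 new -> 39 infected
Step 7: +6 new -> 45 infected
Step 8: +5 new -> 50 infected
Step 9: +2 new -> 52 infected
Step 10: +0 new -> 52 infected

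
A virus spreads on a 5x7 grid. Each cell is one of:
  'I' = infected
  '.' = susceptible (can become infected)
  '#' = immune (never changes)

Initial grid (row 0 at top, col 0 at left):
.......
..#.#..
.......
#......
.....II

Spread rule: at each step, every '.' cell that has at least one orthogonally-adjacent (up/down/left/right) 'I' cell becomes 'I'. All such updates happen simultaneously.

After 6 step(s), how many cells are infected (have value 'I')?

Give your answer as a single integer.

Answer: 26

Derivation:
Step 0 (initial): 2 infected
Step 1: +3 new -> 5 infected
Step 2: +4 new -> 9 infected
Step 3: +5 new -> 14 infected
Step 4: +5 new -> 19 infected
Step 5: +5 new -> 24 infected
Step 6: +2 new -> 26 infected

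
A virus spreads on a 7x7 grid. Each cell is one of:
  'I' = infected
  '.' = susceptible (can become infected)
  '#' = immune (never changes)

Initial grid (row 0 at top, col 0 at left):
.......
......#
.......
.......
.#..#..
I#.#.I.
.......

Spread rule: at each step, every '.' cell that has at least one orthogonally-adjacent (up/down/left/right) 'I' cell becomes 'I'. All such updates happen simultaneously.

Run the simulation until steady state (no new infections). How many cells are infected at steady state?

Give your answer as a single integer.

Step 0 (initial): 2 infected
Step 1: +6 new -> 8 infected
Step 2: +6 new -> 14 infected
Step 3: +7 new -> 21 infected
Step 4: +8 new -> 29 infected
Step 5: +8 new -> 37 infected
Step 6: +5 new -> 42 infected
Step 7: +2 new -> 44 infected
Step 8: +0 new -> 44 infected

Answer: 44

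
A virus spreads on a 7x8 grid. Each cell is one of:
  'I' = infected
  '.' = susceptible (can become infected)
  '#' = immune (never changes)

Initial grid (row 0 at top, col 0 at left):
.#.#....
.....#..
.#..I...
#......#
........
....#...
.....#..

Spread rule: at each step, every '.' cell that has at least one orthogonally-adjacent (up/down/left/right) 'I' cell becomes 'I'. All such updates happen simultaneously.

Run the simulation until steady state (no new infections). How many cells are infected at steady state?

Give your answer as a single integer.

Step 0 (initial): 1 infected
Step 1: +4 new -> 5 infected
Step 2: +7 new -> 12 infected
Step 3: +8 new -> 20 infected
Step 4: +9 new -> 29 infected
Step 5: +7 new -> 36 infected
Step 6: +8 new -> 44 infected
Step 7: +3 new -> 47 infected
Step 8: +1 new -> 48 infected
Step 9: +0 new -> 48 infected

Answer: 48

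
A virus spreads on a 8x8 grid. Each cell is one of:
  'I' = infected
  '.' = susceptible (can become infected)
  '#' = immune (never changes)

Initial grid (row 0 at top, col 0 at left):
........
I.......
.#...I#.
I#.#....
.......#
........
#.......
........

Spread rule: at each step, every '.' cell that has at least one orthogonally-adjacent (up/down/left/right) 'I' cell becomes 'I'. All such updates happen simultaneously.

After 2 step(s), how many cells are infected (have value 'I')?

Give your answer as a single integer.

Step 0 (initial): 3 infected
Step 1: +7 new -> 10 infected
Step 2: +11 new -> 21 infected

Answer: 21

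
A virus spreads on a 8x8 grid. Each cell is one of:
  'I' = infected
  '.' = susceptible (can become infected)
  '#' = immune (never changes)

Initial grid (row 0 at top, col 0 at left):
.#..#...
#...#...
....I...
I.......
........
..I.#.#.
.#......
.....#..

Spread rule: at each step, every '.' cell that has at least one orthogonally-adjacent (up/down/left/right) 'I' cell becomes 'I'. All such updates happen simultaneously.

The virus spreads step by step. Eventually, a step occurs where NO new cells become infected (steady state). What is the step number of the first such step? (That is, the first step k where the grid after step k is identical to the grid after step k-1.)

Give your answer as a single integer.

Step 0 (initial): 3 infected
Step 1: +10 new -> 13 infected
Step 2: +14 new -> 27 infected
Step 3: +12 new -> 39 infected
Step 4: +9 new -> 48 infected
Step 5: +3 new -> 51 infected
Step 6: +3 new -> 54 infected
Step 7: +1 new -> 55 infected
Step 8: +0 new -> 55 infected

Answer: 8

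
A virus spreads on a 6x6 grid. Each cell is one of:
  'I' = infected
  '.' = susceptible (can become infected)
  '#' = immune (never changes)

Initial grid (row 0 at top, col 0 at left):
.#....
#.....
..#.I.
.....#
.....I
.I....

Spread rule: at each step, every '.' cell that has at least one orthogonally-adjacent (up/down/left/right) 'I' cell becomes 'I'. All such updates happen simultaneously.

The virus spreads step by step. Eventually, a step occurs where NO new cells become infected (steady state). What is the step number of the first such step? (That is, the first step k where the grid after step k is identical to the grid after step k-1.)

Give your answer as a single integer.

Step 0 (initial): 3 infected
Step 1: +9 new -> 12 infected
Step 2: +10 new -> 22 infected
Step 3: +6 new -> 28 infected
Step 4: +3 new -> 31 infected
Step 5: +0 new -> 31 infected

Answer: 5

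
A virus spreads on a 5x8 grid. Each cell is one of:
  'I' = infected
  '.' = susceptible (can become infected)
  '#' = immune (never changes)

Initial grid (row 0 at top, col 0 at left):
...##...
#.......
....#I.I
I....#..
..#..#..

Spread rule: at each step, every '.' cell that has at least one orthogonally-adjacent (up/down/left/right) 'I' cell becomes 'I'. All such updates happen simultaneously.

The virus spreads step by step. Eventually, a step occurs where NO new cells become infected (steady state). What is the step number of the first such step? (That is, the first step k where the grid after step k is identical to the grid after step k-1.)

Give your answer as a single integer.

Answer: 6

Derivation:
Step 0 (initial): 3 infected
Step 1: +7 new -> 10 infected
Step 2: +9 new -> 19 infected
Step 3: +6 new -> 25 infected
Step 4: +5 new -> 30 infected
Step 5: +3 new -> 33 infected
Step 6: +0 new -> 33 infected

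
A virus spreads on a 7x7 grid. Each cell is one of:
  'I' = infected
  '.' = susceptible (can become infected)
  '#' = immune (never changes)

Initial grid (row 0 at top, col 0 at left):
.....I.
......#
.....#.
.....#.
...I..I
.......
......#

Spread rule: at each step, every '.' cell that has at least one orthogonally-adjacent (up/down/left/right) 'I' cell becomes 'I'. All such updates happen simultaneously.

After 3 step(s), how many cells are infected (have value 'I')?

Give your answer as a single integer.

Step 0 (initial): 3 infected
Step 1: +10 new -> 13 infected
Step 2: +11 new -> 24 infected
Step 3: +10 new -> 34 infected

Answer: 34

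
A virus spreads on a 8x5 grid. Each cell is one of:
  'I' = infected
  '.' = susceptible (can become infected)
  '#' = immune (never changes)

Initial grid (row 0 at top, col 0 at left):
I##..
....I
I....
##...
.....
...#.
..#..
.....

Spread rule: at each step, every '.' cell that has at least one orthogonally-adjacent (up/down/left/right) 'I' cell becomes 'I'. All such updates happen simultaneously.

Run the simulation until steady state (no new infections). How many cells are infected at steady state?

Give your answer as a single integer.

Answer: 34

Derivation:
Step 0 (initial): 3 infected
Step 1: +5 new -> 8 infected
Step 2: +6 new -> 14 infected
Step 3: +3 new -> 17 infected
Step 4: +3 new -> 20 infected
Step 5: +3 new -> 23 infected
Step 6: +4 new -> 27 infected
Step 7: +3 new -> 30 infected
Step 8: +3 new -> 33 infected
Step 9: +1 new -> 34 infected
Step 10: +0 new -> 34 infected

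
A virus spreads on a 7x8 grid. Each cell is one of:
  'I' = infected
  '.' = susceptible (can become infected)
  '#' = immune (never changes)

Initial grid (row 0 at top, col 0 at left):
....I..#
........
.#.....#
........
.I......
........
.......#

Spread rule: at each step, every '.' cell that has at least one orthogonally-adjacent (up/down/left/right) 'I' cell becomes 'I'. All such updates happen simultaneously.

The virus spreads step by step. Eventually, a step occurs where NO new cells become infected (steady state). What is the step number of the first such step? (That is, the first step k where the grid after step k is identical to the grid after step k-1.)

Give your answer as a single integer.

Step 0 (initial): 2 infected
Step 1: +7 new -> 9 infected
Step 2: +11 new -> 20 infected
Step 3: +13 new -> 33 infected
Step 4: +9 new -> 42 infected
Step 5: +4 new -> 46 infected
Step 6: +4 new -> 50 infected
Step 7: +2 new -> 52 infected
Step 8: +0 new -> 52 infected

Answer: 8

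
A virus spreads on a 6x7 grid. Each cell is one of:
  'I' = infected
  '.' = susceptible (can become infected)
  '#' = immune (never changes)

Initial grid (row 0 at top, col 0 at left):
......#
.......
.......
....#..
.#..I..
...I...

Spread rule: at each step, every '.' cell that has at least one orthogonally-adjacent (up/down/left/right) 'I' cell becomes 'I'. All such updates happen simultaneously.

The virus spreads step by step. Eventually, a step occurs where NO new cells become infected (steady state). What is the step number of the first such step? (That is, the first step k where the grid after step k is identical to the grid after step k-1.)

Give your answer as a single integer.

Answer: 9

Derivation:
Step 0 (initial): 2 infected
Step 1: +4 new -> 6 infected
Step 2: +6 new -> 12 infected
Step 3: +6 new -> 18 infected
Step 4: +7 new -> 25 infected
Step 5: +7 new -> 32 infected
Step 6: +4 new -> 36 infected
Step 7: +2 new -> 38 infected
Step 8: +1 new -> 39 infected
Step 9: +0 new -> 39 infected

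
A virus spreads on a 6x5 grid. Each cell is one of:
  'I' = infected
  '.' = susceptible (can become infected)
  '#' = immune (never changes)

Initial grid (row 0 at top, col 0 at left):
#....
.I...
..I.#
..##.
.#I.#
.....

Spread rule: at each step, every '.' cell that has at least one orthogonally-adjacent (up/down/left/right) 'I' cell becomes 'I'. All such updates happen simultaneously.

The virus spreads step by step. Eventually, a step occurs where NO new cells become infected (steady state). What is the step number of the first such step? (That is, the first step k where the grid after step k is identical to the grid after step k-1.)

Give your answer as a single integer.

Answer: 5

Derivation:
Step 0 (initial): 3 infected
Step 1: +7 new -> 10 infected
Step 2: +6 new -> 16 infected
Step 3: +5 new -> 21 infected
Step 4: +2 new -> 23 infected
Step 5: +0 new -> 23 infected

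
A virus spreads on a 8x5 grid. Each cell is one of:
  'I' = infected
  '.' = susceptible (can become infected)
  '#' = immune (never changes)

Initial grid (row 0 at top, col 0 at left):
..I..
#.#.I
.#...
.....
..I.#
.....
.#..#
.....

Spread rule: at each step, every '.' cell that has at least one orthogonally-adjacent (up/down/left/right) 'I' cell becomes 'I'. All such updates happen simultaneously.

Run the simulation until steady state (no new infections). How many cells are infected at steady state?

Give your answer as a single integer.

Step 0 (initial): 3 infected
Step 1: +9 new -> 12 infected
Step 2: +11 new -> 23 infected
Step 3: +5 new -> 28 infected
Step 4: +4 new -> 32 infected
Step 5: +2 new -> 34 infected
Step 6: +0 new -> 34 infected

Answer: 34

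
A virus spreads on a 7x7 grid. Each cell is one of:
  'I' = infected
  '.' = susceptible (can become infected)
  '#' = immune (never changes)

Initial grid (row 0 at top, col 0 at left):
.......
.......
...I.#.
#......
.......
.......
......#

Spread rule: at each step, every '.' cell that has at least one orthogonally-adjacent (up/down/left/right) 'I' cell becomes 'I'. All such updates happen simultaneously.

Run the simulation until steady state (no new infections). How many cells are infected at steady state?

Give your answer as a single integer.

Step 0 (initial): 1 infected
Step 1: +4 new -> 5 infected
Step 2: +7 new -> 12 infected
Step 3: +10 new -> 22 infected
Step 4: +10 new -> 32 infected
Step 5: +9 new -> 41 infected
Step 6: +4 new -> 45 infected
Step 7: +1 new -> 46 infected
Step 8: +0 new -> 46 infected

Answer: 46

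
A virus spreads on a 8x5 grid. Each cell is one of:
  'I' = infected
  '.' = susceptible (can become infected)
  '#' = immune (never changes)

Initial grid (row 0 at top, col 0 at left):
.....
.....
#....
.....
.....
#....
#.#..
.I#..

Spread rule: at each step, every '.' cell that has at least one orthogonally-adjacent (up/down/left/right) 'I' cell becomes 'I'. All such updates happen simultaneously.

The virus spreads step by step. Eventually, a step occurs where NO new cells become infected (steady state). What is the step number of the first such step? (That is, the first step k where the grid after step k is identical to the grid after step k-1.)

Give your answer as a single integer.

Step 0 (initial): 1 infected
Step 1: +2 new -> 3 infected
Step 2: +1 new -> 4 infected
Step 3: +2 new -> 6 infected
Step 4: +4 new -> 10 infected
Step 5: +6 new -> 16 infected
Step 6: +6 new -> 22 infected
Step 7: +6 new -> 28 infected
Step 8: +4 new -> 32 infected
Step 9: +2 new -> 34 infected
Step 10: +1 new -> 35 infected
Step 11: +0 new -> 35 infected

Answer: 11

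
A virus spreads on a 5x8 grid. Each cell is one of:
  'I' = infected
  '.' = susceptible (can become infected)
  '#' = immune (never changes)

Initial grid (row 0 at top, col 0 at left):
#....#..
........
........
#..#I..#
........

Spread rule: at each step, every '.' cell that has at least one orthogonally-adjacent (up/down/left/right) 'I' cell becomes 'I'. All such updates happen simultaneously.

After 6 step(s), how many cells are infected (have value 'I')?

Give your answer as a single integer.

Answer: 35

Derivation:
Step 0 (initial): 1 infected
Step 1: +3 new -> 4 infected
Step 2: +6 new -> 10 infected
Step 3: +7 new -> 17 infected
Step 4: +8 new -> 25 infected
Step 5: +7 new -> 32 infected
Step 6: +3 new -> 35 infected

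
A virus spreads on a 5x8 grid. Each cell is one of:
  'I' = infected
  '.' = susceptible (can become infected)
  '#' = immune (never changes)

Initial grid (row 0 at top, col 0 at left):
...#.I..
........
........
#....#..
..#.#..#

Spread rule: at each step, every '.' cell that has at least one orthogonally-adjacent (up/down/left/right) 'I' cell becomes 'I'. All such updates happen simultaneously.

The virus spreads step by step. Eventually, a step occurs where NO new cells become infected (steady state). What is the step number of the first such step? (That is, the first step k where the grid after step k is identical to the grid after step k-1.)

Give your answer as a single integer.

Answer: 10

Derivation:
Step 0 (initial): 1 infected
Step 1: +3 new -> 4 infected
Step 2: +4 new -> 8 infected
Step 3: +4 new -> 12 infected
Step 4: +5 new -> 17 infected
Step 5: +6 new -> 23 infected
Step 6: +6 new -> 29 infected
Step 7: +3 new -> 32 infected
Step 8: +1 new -> 33 infected
Step 9: +1 new -> 34 infected
Step 10: +0 new -> 34 infected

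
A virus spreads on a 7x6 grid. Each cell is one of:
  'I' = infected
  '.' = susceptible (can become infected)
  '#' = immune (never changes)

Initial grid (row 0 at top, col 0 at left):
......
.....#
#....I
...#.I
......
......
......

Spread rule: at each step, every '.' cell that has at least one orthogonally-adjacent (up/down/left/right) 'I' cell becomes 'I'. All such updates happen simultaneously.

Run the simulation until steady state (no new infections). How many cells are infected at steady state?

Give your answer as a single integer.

Answer: 39

Derivation:
Step 0 (initial): 2 infected
Step 1: +3 new -> 5 infected
Step 2: +4 new -> 9 infected
Step 3: +6 new -> 15 infected
Step 4: +8 new -> 23 infected
Step 5: +6 new -> 29 infected
Step 6: +6 new -> 35 infected
Step 7: +3 new -> 38 infected
Step 8: +1 new -> 39 infected
Step 9: +0 new -> 39 infected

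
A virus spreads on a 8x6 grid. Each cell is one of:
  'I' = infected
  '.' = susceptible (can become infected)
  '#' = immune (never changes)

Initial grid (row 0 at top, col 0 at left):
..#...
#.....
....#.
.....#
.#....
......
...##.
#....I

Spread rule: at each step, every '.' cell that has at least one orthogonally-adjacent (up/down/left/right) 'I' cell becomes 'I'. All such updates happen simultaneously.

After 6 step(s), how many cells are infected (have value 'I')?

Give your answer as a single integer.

Answer: 20

Derivation:
Step 0 (initial): 1 infected
Step 1: +2 new -> 3 infected
Step 2: +2 new -> 5 infected
Step 3: +3 new -> 8 infected
Step 4: +4 new -> 12 infected
Step 5: +4 new -> 16 infected
Step 6: +4 new -> 20 infected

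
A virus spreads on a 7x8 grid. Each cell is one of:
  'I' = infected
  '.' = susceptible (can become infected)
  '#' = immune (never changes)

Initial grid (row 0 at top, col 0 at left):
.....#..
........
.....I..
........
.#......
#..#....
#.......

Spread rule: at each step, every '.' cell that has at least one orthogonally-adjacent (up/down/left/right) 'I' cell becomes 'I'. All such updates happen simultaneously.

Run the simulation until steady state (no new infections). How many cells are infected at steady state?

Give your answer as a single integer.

Step 0 (initial): 1 infected
Step 1: +4 new -> 5 infected
Step 2: +7 new -> 12 infected
Step 3: +10 new -> 22 infected
Step 4: +10 new -> 32 infected
Step 5: +8 new -> 40 infected
Step 6: +6 new -> 46 infected
Step 7: +4 new -> 50 infected
Step 8: +1 new -> 51 infected
Step 9: +0 new -> 51 infected

Answer: 51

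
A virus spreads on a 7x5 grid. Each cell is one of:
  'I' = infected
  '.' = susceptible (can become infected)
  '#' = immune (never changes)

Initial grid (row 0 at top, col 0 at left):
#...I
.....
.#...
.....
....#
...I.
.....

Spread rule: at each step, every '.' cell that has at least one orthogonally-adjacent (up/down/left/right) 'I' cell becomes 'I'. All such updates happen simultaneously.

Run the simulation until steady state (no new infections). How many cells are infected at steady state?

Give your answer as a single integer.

Answer: 32

Derivation:
Step 0 (initial): 2 infected
Step 1: +6 new -> 8 infected
Step 2: +8 new -> 16 infected
Step 3: +8 new -> 24 infected
Step 4: +5 new -> 29 infected
Step 5: +2 new -> 31 infected
Step 6: +1 new -> 32 infected
Step 7: +0 new -> 32 infected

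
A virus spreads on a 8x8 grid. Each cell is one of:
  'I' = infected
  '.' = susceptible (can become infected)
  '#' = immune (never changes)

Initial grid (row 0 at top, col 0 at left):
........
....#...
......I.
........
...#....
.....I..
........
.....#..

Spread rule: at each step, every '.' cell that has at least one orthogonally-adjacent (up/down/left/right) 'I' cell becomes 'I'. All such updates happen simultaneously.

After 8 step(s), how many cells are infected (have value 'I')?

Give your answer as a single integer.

Step 0 (initial): 2 infected
Step 1: +8 new -> 10 infected
Step 2: +12 new -> 22 infected
Step 3: +10 new -> 32 infected
Step 4: +9 new -> 41 infected
Step 5: +8 new -> 49 infected
Step 6: +7 new -> 56 infected
Step 7: +4 new -> 60 infected
Step 8: +1 new -> 61 infected

Answer: 61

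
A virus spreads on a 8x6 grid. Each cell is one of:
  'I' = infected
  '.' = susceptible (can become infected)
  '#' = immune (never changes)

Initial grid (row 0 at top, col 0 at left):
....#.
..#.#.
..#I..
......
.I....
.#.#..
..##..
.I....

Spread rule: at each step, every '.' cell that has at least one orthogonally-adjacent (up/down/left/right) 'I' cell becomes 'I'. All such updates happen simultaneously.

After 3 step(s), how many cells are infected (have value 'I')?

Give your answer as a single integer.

Answer: 30

Derivation:
Step 0 (initial): 3 infected
Step 1: +9 new -> 12 infected
Step 2: +11 new -> 23 infected
Step 3: +7 new -> 30 infected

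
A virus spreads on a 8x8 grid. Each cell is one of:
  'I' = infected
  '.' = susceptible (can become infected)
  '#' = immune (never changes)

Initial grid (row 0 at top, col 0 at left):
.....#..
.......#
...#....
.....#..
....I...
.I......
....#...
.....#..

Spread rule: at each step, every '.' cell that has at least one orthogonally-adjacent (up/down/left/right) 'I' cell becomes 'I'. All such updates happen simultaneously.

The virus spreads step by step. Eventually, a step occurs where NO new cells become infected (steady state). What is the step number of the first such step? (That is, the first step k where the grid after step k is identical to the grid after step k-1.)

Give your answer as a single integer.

Step 0 (initial): 2 infected
Step 1: +8 new -> 10 infected
Step 2: +11 new -> 21 infected
Step 3: +12 new -> 33 infected
Step 4: +11 new -> 44 infected
Step 5: +9 new -> 53 infected
Step 6: +4 new -> 57 infected
Step 7: +1 new -> 58 infected
Step 8: +0 new -> 58 infected

Answer: 8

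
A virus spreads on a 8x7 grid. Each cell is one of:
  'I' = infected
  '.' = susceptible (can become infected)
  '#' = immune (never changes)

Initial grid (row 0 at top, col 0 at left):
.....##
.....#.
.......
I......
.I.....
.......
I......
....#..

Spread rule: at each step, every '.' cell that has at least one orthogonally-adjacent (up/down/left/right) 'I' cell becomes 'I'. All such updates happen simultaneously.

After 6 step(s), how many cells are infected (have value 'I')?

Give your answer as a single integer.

Step 0 (initial): 3 infected
Step 1: +8 new -> 11 infected
Step 2: +7 new -> 18 infected
Step 3: +8 new -> 26 infected
Step 4: +8 new -> 34 infected
Step 5: +7 new -> 41 infected
Step 6: +7 new -> 48 infected

Answer: 48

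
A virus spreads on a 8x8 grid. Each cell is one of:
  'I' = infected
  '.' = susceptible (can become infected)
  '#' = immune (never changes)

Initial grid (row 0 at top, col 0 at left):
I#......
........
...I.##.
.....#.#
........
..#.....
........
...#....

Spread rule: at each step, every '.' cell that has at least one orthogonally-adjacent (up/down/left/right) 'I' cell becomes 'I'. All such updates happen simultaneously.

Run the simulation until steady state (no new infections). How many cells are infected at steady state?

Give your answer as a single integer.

Step 0 (initial): 2 infected
Step 1: +5 new -> 7 infected
Step 2: +9 new -> 16 infected
Step 3: +8 new -> 24 infected
Step 4: +7 new -> 31 infected
Step 5: +8 new -> 39 infected
Step 6: +10 new -> 49 infected
Step 7: +5 new -> 54 infected
Step 8: +2 new -> 56 infected
Step 9: +1 new -> 57 infected
Step 10: +0 new -> 57 infected

Answer: 57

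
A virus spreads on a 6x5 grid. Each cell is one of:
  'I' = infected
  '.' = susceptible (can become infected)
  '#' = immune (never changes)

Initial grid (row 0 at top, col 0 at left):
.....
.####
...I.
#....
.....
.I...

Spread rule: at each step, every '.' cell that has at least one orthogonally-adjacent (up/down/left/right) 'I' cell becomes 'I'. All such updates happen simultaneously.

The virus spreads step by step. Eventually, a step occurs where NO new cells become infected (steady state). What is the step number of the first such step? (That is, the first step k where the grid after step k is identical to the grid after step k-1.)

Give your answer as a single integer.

Answer: 10

Derivation:
Step 0 (initial): 2 infected
Step 1: +6 new -> 8 infected
Step 2: +8 new -> 16 infected
Step 3: +3 new -> 19 infected
Step 4: +1 new -> 20 infected
Step 5: +1 new -> 21 infected
Step 6: +1 new -> 22 infected
Step 7: +1 new -> 23 infected
Step 8: +1 new -> 24 infected
Step 9: +1 new -> 25 infected
Step 10: +0 new -> 25 infected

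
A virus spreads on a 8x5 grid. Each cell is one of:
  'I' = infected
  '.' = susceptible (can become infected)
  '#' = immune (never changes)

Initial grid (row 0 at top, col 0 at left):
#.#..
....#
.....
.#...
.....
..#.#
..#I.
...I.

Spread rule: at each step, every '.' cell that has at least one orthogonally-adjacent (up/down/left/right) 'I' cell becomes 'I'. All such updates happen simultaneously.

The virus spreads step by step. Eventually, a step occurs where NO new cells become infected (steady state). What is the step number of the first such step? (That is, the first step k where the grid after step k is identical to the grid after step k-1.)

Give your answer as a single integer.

Answer: 9

Derivation:
Step 0 (initial): 2 infected
Step 1: +4 new -> 6 infected
Step 2: +2 new -> 8 infected
Step 3: +5 new -> 13 infected
Step 4: +6 new -> 19 infected
Step 5: +5 new -> 24 infected
Step 6: +4 new -> 28 infected
Step 7: +3 new -> 31 infected
Step 8: +2 new -> 33 infected
Step 9: +0 new -> 33 infected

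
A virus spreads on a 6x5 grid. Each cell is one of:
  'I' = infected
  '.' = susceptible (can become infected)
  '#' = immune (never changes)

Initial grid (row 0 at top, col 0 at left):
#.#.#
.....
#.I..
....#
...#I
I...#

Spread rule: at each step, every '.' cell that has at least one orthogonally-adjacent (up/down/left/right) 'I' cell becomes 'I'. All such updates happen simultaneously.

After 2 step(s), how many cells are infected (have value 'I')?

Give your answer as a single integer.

Answer: 18

Derivation:
Step 0 (initial): 3 infected
Step 1: +6 new -> 9 infected
Step 2: +9 new -> 18 infected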